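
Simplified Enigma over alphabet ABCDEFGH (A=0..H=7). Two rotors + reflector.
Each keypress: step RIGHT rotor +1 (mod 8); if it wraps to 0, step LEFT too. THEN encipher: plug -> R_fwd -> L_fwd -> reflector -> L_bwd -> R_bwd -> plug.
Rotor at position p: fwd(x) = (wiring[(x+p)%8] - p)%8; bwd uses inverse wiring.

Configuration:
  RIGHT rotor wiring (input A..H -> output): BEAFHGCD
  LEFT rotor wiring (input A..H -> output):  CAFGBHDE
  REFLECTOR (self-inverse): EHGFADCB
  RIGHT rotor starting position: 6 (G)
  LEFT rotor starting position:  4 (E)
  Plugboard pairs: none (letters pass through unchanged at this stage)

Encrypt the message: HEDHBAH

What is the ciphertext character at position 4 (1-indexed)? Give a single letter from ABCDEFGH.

Char 1 ('H'): step: R->7, L=4; H->plug->H->R->D->L->A->refl->E->L'->F->R'->C->plug->C
Char 2 ('E'): step: R->0, L->5 (L advanced); E->plug->E->R->H->L->E->refl->A->L'->F->R'->D->plug->D
Char 3 ('D'): step: R->1, L=5; D->plug->D->R->G->L->B->refl->H->L'->C->R'->G->plug->G
Char 4 ('H'): step: R->2, L=5; H->plug->H->R->C->L->H->refl->B->L'->G->R'->A->plug->A

A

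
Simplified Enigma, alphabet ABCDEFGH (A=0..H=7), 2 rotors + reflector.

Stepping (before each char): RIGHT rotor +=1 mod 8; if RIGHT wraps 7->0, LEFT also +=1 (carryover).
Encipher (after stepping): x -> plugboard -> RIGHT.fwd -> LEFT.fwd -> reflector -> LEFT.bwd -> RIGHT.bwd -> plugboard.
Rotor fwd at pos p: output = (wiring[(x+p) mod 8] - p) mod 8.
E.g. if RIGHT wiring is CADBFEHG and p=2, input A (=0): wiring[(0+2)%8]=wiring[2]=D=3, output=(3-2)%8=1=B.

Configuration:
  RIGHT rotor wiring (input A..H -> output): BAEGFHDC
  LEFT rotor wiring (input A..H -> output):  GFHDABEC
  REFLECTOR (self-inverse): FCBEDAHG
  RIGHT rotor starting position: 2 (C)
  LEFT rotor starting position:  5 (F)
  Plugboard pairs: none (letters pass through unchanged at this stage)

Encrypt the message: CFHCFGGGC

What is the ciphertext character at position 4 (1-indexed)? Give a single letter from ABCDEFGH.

Char 1 ('C'): step: R->3, L=5; C->plug->C->R->E->L->A->refl->F->L'->C->R'->B->plug->B
Char 2 ('F'): step: R->4, L=5; F->plug->F->R->E->L->A->refl->F->L'->C->R'->H->plug->H
Char 3 ('H'): step: R->5, L=5; H->plug->H->R->A->L->E->refl->D->L'->H->R'->F->plug->F
Char 4 ('C'): step: R->6, L=5; C->plug->C->R->D->L->B->refl->C->L'->F->R'->A->plug->A

A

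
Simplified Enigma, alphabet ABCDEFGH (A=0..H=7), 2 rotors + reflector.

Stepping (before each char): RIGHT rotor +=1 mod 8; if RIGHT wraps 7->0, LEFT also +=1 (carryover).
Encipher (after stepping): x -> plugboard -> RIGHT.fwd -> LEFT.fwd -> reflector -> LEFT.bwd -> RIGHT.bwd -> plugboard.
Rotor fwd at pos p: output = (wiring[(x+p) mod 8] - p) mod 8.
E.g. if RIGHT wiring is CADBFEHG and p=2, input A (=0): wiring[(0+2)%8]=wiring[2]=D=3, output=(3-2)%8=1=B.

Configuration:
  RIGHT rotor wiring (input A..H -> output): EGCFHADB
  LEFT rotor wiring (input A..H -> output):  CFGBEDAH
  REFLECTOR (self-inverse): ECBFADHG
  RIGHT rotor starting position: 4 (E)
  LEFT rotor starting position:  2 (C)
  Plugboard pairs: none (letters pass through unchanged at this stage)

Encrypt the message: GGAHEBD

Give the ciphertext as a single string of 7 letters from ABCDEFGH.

Char 1 ('G'): step: R->5, L=2; G->plug->G->R->A->L->E->refl->A->L'->G->R'->B->plug->B
Char 2 ('G'): step: R->6, L=2; G->plug->G->R->B->L->H->refl->G->L'->E->R'->E->plug->E
Char 3 ('A'): step: R->7, L=2; A->plug->A->R->C->L->C->refl->B->L'->D->R'->D->plug->D
Char 4 ('H'): step: R->0, L->3 (L advanced); H->plug->H->R->B->L->B->refl->C->L'->G->R'->B->plug->B
Char 5 ('E'): step: R->1, L=3; E->plug->E->R->H->L->D->refl->F->L'->D->R'->H->plug->H
Char 6 ('B'): step: R->2, L=3; B->plug->B->R->D->L->F->refl->D->L'->H->R'->F->plug->F
Char 7 ('D'): step: R->3, L=3; D->plug->D->R->A->L->G->refl->H->L'->F->R'->C->plug->C

Answer: BEDBHFC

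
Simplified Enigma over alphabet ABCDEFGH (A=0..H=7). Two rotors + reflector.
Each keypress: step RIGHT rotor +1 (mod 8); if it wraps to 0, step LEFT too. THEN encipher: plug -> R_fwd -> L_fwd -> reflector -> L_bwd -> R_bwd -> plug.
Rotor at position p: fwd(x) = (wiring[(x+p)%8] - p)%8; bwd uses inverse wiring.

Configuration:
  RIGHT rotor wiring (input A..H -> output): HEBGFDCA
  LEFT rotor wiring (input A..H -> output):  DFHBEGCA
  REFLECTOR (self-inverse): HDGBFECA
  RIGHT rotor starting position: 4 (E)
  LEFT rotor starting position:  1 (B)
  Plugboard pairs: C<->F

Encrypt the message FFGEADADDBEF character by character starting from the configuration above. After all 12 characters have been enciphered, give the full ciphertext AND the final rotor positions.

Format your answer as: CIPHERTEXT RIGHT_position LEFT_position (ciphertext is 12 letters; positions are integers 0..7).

Char 1 ('F'): step: R->5, L=1; F->plug->C->R->D->L->D->refl->B->L'->F->R'->B->plug->B
Char 2 ('F'): step: R->6, L=1; F->plug->C->R->B->L->G->refl->C->L'->H->R'->G->plug->G
Char 3 ('G'): step: R->7, L=1; G->plug->G->R->E->L->F->refl->E->L'->A->R'->B->plug->B
Char 4 ('E'): step: R->0, L->2 (L advanced); E->plug->E->R->F->L->G->refl->C->L'->C->R'->G->plug->G
Char 5 ('A'): step: R->1, L=2; A->plug->A->R->D->L->E->refl->F->L'->A->R'->B->plug->B
Char 6 ('D'): step: R->2, L=2; D->plug->D->R->B->L->H->refl->A->L'->E->R'->B->plug->B
Char 7 ('A'): step: R->3, L=2; A->plug->A->R->D->L->E->refl->F->L'->A->R'->C->plug->F
Char 8 ('D'): step: R->4, L=2; D->plug->D->R->E->L->A->refl->H->L'->B->R'->A->plug->A
Char 9 ('D'): step: R->5, L=2; D->plug->D->R->C->L->C->refl->G->L'->F->R'->B->plug->B
Char 10 ('B'): step: R->6, L=2; B->plug->B->R->C->L->C->refl->G->L'->F->R'->H->plug->H
Char 11 ('E'): step: R->7, L=2; E->plug->E->R->H->L->D->refl->B->L'->G->R'->F->plug->C
Char 12 ('F'): step: R->0, L->3 (L advanced); F->plug->C->R->B->L->B->refl->D->L'->C->R'->G->plug->G
Final: ciphertext=BGBGBBFABHCG, RIGHT=0, LEFT=3

Answer: BGBGBBFABHCG 0 3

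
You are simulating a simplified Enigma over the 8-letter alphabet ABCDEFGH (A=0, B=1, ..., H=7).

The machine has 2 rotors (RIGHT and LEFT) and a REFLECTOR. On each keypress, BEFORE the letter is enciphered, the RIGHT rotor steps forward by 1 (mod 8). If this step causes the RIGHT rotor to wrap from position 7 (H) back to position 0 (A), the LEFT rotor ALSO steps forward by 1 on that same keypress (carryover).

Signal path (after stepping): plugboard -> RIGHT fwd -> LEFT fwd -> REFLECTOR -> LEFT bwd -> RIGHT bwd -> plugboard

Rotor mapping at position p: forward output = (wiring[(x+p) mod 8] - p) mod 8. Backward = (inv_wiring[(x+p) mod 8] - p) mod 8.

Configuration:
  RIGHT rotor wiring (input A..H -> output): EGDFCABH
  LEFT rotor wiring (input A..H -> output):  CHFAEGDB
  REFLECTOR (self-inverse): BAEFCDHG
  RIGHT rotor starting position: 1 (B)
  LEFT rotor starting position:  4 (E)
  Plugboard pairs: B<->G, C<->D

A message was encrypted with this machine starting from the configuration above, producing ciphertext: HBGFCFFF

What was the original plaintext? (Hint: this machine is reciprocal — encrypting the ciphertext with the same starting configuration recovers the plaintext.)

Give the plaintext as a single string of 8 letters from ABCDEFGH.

Char 1 ('H'): step: R->2, L=4; H->plug->H->R->E->L->G->refl->H->L'->C->R'->G->plug->B
Char 2 ('B'): step: R->3, L=4; B->plug->G->R->D->L->F->refl->D->L'->F->R'->C->plug->D
Char 3 ('G'): step: R->4, L=4; G->plug->B->R->E->L->G->refl->H->L'->C->R'->F->plug->F
Char 4 ('F'): step: R->5, L=4; F->plug->F->R->G->L->B->refl->A->L'->A->R'->G->plug->B
Char 5 ('C'): step: R->6, L=4; C->plug->D->R->A->L->A->refl->B->L'->G->R'->C->plug->D
Char 6 ('F'): step: R->7, L=4; F->plug->F->R->D->L->F->refl->D->L'->F->R'->B->plug->G
Char 7 ('F'): step: R->0, L->5 (L advanced); F->plug->F->R->A->L->B->refl->A->L'->F->R'->D->plug->C
Char 8 ('F'): step: R->1, L=5; F->plug->F->R->A->L->B->refl->A->L'->F->R'->A->plug->A

Answer: BDFBDGCA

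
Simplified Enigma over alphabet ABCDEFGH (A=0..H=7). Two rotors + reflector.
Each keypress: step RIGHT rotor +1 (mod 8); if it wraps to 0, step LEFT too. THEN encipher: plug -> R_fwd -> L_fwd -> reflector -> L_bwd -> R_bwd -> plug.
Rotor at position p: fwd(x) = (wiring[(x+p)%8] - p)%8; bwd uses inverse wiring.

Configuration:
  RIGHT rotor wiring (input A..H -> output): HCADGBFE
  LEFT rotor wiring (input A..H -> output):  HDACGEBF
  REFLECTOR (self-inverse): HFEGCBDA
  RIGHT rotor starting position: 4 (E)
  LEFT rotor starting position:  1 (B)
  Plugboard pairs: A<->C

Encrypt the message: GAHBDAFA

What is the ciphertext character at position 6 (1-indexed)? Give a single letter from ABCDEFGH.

Char 1 ('G'): step: R->5, L=1; G->plug->G->R->G->L->E->refl->C->L'->A->R'->B->plug->B
Char 2 ('A'): step: R->6, L=1; A->plug->C->R->B->L->H->refl->A->L'->F->R'->F->plug->F
Char 3 ('H'): step: R->7, L=1; H->plug->H->R->G->L->E->refl->C->L'->A->R'->B->plug->B
Char 4 ('B'): step: R->0, L->2 (L advanced); B->plug->B->R->C->L->E->refl->C->L'->D->R'->D->plug->D
Char 5 ('D'): step: R->1, L=2; D->plug->D->R->F->L->D->refl->G->L'->A->R'->E->plug->E
Char 6 ('A'): step: R->2, L=2; A->plug->C->R->E->L->H->refl->A->L'->B->R'->B->plug->B

B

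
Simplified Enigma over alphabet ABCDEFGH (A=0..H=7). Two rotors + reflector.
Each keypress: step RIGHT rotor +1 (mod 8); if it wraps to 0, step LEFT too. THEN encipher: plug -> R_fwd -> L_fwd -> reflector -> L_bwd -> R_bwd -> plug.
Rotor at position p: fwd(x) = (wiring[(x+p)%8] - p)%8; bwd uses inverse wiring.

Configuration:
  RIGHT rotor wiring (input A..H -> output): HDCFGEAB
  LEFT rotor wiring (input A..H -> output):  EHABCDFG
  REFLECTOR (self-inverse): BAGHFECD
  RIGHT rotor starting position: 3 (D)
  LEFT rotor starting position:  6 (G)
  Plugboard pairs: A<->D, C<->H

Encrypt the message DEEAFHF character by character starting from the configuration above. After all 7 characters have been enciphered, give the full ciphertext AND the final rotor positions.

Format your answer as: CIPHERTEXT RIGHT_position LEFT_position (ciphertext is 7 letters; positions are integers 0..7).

Answer: HDDCDFH 2 7

Derivation:
Char 1 ('D'): step: R->4, L=6; D->plug->A->R->C->L->G->refl->C->L'->E->R'->C->plug->H
Char 2 ('E'): step: R->5, L=6; E->plug->E->R->G->L->E->refl->F->L'->H->R'->A->plug->D
Char 3 ('E'): step: R->6, L=6; E->plug->E->R->E->L->C->refl->G->L'->C->R'->A->plug->D
Char 4 ('A'): step: R->7, L=6; A->plug->D->R->D->L->B->refl->A->L'->B->R'->H->plug->C
Char 5 ('F'): step: R->0, L->7 (L advanced); F->plug->F->R->E->L->C->refl->G->L'->H->R'->A->plug->D
Char 6 ('H'): step: R->1, L=7; H->plug->C->R->E->L->C->refl->G->L'->H->R'->F->plug->F
Char 7 ('F'): step: R->2, L=7; F->plug->F->R->H->L->G->refl->C->L'->E->R'->C->plug->H
Final: ciphertext=HDDCDFH, RIGHT=2, LEFT=7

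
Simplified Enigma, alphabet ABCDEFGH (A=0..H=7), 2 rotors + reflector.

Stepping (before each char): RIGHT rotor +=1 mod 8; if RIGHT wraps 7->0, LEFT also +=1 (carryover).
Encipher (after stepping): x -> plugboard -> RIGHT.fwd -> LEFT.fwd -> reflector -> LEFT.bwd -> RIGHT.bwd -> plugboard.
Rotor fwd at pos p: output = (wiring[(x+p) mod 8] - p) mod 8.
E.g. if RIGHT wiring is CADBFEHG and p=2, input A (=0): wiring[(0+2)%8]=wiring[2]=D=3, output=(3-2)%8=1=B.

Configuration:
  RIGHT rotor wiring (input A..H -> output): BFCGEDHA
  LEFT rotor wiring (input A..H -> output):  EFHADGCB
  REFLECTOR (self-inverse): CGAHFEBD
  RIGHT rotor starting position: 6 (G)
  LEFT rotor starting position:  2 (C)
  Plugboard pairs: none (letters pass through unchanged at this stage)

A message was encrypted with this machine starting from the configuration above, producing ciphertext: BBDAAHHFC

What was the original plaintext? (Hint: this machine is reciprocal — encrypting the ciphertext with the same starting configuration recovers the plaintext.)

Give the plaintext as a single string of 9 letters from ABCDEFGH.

Char 1 ('B'): step: R->7, L=2; B->plug->B->R->C->L->B->refl->G->L'->B->R'->A->plug->A
Char 2 ('B'): step: R->0, L->3 (L advanced); B->plug->B->R->F->L->B->refl->G->L'->E->R'->E->plug->E
Char 3 ('D'): step: R->1, L=3; D->plug->D->R->D->L->H->refl->D->L'->C->R'->E->plug->E
Char 4 ('A'): step: R->2, L=3; A->plug->A->R->A->L->F->refl->E->L'->H->R'->G->plug->G
Char 5 ('A'): step: R->3, L=3; A->plug->A->R->D->L->H->refl->D->L'->C->R'->G->plug->G
Char 6 ('H'): step: R->4, L=3; H->plug->H->R->C->L->D->refl->H->L'->D->R'->C->plug->C
Char 7 ('H'): step: R->5, L=3; H->plug->H->R->H->L->E->refl->F->L'->A->R'->E->plug->E
Char 8 ('F'): step: R->6, L=3; F->plug->F->R->A->L->F->refl->E->L'->H->R'->D->plug->D
Char 9 ('C'): step: R->7, L=3; C->plug->C->R->G->L->C->refl->A->L'->B->R'->A->plug->A

Answer: AEEGGCEDA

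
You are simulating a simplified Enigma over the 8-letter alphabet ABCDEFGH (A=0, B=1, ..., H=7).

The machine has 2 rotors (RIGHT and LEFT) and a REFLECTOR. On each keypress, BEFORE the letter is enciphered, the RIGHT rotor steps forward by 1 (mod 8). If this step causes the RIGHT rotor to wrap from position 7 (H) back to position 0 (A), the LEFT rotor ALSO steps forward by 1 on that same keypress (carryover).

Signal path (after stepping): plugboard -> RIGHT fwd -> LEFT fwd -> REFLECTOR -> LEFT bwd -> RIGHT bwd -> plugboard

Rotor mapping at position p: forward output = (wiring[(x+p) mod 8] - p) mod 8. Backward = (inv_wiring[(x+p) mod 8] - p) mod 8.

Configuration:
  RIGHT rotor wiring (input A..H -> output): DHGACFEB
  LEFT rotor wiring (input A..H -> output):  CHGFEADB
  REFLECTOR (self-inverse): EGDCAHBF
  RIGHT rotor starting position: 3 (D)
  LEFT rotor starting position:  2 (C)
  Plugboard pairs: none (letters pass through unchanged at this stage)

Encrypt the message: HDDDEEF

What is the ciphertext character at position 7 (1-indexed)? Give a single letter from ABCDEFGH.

Char 1 ('H'): step: R->4, L=2; H->plug->H->R->E->L->B->refl->G->L'->D->R'->F->plug->F
Char 2 ('D'): step: R->5, L=2; D->plug->D->R->G->L->A->refl->E->L'->A->R'->A->plug->A
Char 3 ('D'): step: R->6, L=2; D->plug->D->R->B->L->D->refl->C->L'->C->R'->F->plug->F
Char 4 ('D'): step: R->7, L=2; D->plug->D->R->H->L->F->refl->H->L'->F->R'->H->plug->H
Char 5 ('E'): step: R->0, L->3 (L advanced); E->plug->E->R->C->L->F->refl->H->L'->F->R'->F->plug->F
Char 6 ('E'): step: R->1, L=3; E->plug->E->R->E->L->G->refl->B->L'->B->R'->D->plug->D
Char 7 ('F'): step: R->2, L=3; F->plug->F->R->H->L->D->refl->C->L'->A->R'->C->plug->C

C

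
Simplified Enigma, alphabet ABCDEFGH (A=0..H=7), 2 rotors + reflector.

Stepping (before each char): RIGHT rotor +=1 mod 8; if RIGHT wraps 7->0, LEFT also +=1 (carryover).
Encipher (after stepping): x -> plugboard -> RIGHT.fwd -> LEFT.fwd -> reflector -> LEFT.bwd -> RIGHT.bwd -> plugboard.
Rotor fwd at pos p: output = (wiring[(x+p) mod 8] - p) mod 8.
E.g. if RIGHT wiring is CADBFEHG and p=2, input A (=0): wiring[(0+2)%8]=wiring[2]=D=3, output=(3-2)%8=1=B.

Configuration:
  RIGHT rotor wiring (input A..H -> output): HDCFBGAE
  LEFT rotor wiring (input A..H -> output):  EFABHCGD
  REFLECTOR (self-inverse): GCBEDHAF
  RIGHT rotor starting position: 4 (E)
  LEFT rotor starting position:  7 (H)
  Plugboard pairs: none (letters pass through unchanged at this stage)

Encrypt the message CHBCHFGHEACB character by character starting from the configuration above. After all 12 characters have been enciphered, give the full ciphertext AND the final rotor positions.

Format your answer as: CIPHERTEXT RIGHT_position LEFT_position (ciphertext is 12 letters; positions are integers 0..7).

Answer: ABEFAEHCDBHC 0 1

Derivation:
Char 1 ('C'): step: R->5, L=7; C->plug->C->R->H->L->H->refl->F->L'->B->R'->A->plug->A
Char 2 ('H'): step: R->6, L=7; H->plug->H->R->A->L->E->refl->D->L'->G->R'->B->plug->B
Char 3 ('B'): step: R->7, L=7; B->plug->B->R->A->L->E->refl->D->L'->G->R'->E->plug->E
Char 4 ('C'): step: R->0, L->0 (L advanced); C->plug->C->R->C->L->A->refl->G->L'->G->R'->F->plug->F
Char 5 ('H'): step: R->1, L=0; H->plug->H->R->G->L->G->refl->A->L'->C->R'->A->plug->A
Char 6 ('F'): step: R->2, L=0; F->plug->F->R->C->L->A->refl->G->L'->G->R'->E->plug->E
Char 7 ('G'): step: R->3, L=0; G->plug->G->R->A->L->E->refl->D->L'->H->R'->H->plug->H
Char 8 ('H'): step: R->4, L=0; H->plug->H->R->B->L->F->refl->H->L'->E->R'->C->plug->C
Char 9 ('E'): step: R->5, L=0; E->plug->E->R->G->L->G->refl->A->L'->C->R'->D->plug->D
Char 10 ('A'): step: R->6, L=0; A->plug->A->R->C->L->A->refl->G->L'->G->R'->B->plug->B
Char 11 ('C'): step: R->7, L=0; C->plug->C->R->E->L->H->refl->F->L'->B->R'->H->plug->H
Char 12 ('B'): step: R->0, L->1 (L advanced); B->plug->B->R->D->L->G->refl->A->L'->C->R'->C->plug->C
Final: ciphertext=ABEFAEHCDBHC, RIGHT=0, LEFT=1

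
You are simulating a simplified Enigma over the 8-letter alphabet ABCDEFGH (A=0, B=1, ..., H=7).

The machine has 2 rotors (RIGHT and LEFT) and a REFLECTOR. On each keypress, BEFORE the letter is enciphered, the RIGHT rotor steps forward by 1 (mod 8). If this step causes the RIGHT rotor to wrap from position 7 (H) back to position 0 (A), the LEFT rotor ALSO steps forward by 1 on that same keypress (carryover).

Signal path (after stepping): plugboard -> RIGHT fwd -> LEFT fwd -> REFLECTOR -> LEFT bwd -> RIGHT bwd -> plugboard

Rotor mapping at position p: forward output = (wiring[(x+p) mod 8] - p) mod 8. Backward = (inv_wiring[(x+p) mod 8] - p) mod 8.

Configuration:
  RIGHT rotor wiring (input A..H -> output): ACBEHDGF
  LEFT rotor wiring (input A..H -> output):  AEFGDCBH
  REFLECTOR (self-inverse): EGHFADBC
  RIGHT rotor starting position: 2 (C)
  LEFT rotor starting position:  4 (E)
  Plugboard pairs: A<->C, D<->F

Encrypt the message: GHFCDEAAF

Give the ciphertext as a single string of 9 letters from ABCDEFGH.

Char 1 ('G'): step: R->3, L=4; G->plug->G->R->H->L->C->refl->H->L'->A->R'->C->plug->A
Char 2 ('H'): step: R->4, L=4; H->plug->H->R->A->L->H->refl->C->L'->H->R'->B->plug->B
Char 3 ('F'): step: R->5, L=4; F->plug->D->R->D->L->D->refl->F->L'->C->R'->H->plug->H
Char 4 ('C'): step: R->6, L=4; C->plug->A->R->A->L->H->refl->C->L'->H->R'->B->plug->B
Char 5 ('D'): step: R->7, L=4; D->plug->F->R->A->L->H->refl->C->L'->H->R'->H->plug->H
Char 6 ('E'): step: R->0, L->5 (L advanced); E->plug->E->R->H->L->G->refl->B->L'->G->R'->G->plug->G
Char 7 ('A'): step: R->1, L=5; A->plug->C->R->D->L->D->refl->F->L'->A->R'->B->plug->B
Char 8 ('A'): step: R->2, L=5; A->plug->C->R->F->L->A->refl->E->L'->B->R'->D->plug->F
Char 9 ('F'): step: R->3, L=5; F->plug->D->R->D->L->D->refl->F->L'->A->R'->C->plug->A

Answer: ABHBHGBFA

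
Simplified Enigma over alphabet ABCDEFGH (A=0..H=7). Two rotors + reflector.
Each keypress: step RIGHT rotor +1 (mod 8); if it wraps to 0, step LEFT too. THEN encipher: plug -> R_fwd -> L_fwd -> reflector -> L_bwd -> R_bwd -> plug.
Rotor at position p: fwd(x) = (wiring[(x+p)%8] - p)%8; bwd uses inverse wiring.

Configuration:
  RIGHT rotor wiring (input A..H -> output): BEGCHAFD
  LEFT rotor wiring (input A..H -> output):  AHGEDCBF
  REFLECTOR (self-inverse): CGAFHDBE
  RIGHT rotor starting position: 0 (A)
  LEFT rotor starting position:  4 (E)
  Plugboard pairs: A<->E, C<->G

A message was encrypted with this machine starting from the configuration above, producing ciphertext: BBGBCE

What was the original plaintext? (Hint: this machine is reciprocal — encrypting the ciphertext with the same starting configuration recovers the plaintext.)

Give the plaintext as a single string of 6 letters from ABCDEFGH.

Answer: CEDFHD

Derivation:
Char 1 ('B'): step: R->1, L=4; B->plug->B->R->F->L->D->refl->F->L'->C->R'->G->plug->C
Char 2 ('B'): step: R->2, L=4; B->plug->B->R->A->L->H->refl->E->L'->E->R'->A->plug->E
Char 3 ('G'): step: R->3, L=4; G->plug->C->R->F->L->D->refl->F->L'->C->R'->D->plug->D
Char 4 ('B'): step: R->4, L=4; B->plug->B->R->E->L->E->refl->H->L'->A->R'->F->plug->F
Char 5 ('C'): step: R->5, L=4; C->plug->G->R->F->L->D->refl->F->L'->C->R'->H->plug->H
Char 6 ('E'): step: R->6, L=4; E->plug->A->R->H->L->A->refl->C->L'->G->R'->D->plug->D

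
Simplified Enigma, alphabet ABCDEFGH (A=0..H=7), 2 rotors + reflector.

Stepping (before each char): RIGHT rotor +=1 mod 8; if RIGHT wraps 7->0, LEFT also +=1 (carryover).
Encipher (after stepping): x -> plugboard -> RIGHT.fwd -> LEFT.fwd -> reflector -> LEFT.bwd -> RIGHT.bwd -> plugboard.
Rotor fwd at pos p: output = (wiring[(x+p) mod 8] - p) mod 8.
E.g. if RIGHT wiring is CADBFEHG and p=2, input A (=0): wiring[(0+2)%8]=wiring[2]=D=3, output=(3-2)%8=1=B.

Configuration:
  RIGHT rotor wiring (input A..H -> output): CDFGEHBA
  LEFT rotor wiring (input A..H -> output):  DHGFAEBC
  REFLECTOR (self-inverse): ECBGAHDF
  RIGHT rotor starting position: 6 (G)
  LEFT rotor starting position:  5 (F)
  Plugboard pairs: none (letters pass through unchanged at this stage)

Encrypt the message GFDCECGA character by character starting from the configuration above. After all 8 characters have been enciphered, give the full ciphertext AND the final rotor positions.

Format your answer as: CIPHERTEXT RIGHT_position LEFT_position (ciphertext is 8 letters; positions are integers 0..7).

Answer: HHEDHHBG 6 6

Derivation:
Char 1 ('G'): step: R->7, L=5; G->plug->G->R->A->L->H->refl->F->L'->C->R'->H->plug->H
Char 2 ('F'): step: R->0, L->6 (L advanced); F->plug->F->R->H->L->G->refl->D->L'->A->R'->H->plug->H
Char 3 ('D'): step: R->1, L=6; D->plug->D->R->D->L->B->refl->C->L'->G->R'->E->plug->E
Char 4 ('C'): step: R->2, L=6; C->plug->C->R->C->L->F->refl->H->L'->F->R'->D->plug->D
Char 5 ('E'): step: R->3, L=6; E->plug->E->R->F->L->H->refl->F->L'->C->R'->H->plug->H
Char 6 ('C'): step: R->4, L=6; C->plug->C->R->F->L->H->refl->F->L'->C->R'->H->plug->H
Char 7 ('G'): step: R->5, L=6; G->plug->G->R->B->L->E->refl->A->L'->E->R'->B->plug->B
Char 8 ('A'): step: R->6, L=6; A->plug->A->R->D->L->B->refl->C->L'->G->R'->G->plug->G
Final: ciphertext=HHEDHHBG, RIGHT=6, LEFT=6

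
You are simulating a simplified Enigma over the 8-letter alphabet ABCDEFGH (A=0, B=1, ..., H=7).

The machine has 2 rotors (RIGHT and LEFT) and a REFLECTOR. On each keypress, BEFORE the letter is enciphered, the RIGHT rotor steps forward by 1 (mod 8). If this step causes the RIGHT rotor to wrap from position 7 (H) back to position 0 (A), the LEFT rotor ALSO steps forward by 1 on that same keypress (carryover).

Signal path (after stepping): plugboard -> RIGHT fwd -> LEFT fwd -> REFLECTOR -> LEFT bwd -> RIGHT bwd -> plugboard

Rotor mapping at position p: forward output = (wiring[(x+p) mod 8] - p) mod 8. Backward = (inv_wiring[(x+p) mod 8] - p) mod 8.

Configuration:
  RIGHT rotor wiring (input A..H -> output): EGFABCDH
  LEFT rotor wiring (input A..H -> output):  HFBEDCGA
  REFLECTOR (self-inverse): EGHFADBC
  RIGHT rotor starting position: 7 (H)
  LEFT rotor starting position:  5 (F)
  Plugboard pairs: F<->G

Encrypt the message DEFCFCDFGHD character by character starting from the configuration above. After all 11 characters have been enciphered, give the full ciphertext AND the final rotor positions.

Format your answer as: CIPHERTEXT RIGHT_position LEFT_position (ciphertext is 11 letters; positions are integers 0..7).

Char 1 ('D'): step: R->0, L->6 (L advanced); D->plug->D->R->A->L->A->refl->E->L'->H->R'->H->plug->H
Char 2 ('E'): step: R->1, L=6; E->plug->E->R->B->L->C->refl->H->L'->D->R'->H->plug->H
Char 3 ('F'): step: R->2, L=6; F->plug->G->R->C->L->B->refl->G->L'->F->R'->F->plug->G
Char 4 ('C'): step: R->3, L=6; C->plug->C->R->H->L->E->refl->A->L'->A->R'->D->plug->D
Char 5 ('F'): step: R->4, L=6; F->plug->G->R->B->L->C->refl->H->L'->D->R'->D->plug->D
Char 6 ('C'): step: R->5, L=6; C->plug->C->R->C->L->B->refl->G->L'->F->R'->A->plug->A
Char 7 ('D'): step: R->6, L=6; D->plug->D->R->A->L->A->refl->E->L'->H->R'->E->plug->E
Char 8 ('F'): step: R->7, L=6; F->plug->G->R->D->L->H->refl->C->L'->B->R'->E->plug->E
Char 9 ('G'): step: R->0, L->7 (L advanced); G->plug->F->R->C->L->G->refl->B->L'->A->R'->D->plug->D
Char 10 ('H'): step: R->1, L=7; H->plug->H->R->D->L->C->refl->H->L'->H->R'->C->plug->C
Char 11 ('D'): step: R->2, L=7; D->plug->D->R->A->L->B->refl->G->L'->C->R'->G->plug->F
Final: ciphertext=HHGDDAEEDCF, RIGHT=2, LEFT=7

Answer: HHGDDAEEDCF 2 7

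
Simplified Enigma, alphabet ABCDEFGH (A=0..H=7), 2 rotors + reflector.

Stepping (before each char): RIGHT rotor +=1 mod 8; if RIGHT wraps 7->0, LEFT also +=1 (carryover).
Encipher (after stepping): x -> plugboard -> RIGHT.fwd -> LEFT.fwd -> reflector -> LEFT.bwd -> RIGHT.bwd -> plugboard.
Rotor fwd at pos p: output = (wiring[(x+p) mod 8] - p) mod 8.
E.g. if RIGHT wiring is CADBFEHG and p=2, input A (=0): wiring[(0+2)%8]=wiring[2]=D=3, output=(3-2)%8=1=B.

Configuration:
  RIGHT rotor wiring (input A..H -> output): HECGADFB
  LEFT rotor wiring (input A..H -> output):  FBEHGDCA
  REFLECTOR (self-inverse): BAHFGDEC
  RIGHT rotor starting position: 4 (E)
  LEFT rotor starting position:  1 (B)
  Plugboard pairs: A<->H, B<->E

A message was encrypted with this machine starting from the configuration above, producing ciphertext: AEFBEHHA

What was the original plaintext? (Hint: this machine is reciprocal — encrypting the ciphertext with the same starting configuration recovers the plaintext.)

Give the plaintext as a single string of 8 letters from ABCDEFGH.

Answer: GCDHAFFD

Derivation:
Char 1 ('A'): step: R->5, L=1; A->plug->H->R->D->L->F->refl->D->L'->B->R'->G->plug->G
Char 2 ('E'): step: R->6, L=1; E->plug->B->R->D->L->F->refl->D->L'->B->R'->C->plug->C
Char 3 ('F'): step: R->7, L=1; F->plug->F->R->B->L->D->refl->F->L'->D->R'->D->plug->D
Char 4 ('B'): step: R->0, L->2 (L advanced); B->plug->E->R->A->L->C->refl->H->L'->H->R'->A->plug->H
Char 5 ('E'): step: R->1, L=2; E->plug->B->R->B->L->F->refl->D->L'->G->R'->H->plug->A
Char 6 ('H'): step: R->2, L=2; H->plug->A->R->A->L->C->refl->H->L'->H->R'->F->plug->F
Char 7 ('H'): step: R->3, L=2; H->plug->A->R->D->L->B->refl->A->L'->E->R'->F->plug->F
Char 8 ('A'): step: R->4, L=2; A->plug->H->R->C->L->E->refl->G->L'->F->R'->D->plug->D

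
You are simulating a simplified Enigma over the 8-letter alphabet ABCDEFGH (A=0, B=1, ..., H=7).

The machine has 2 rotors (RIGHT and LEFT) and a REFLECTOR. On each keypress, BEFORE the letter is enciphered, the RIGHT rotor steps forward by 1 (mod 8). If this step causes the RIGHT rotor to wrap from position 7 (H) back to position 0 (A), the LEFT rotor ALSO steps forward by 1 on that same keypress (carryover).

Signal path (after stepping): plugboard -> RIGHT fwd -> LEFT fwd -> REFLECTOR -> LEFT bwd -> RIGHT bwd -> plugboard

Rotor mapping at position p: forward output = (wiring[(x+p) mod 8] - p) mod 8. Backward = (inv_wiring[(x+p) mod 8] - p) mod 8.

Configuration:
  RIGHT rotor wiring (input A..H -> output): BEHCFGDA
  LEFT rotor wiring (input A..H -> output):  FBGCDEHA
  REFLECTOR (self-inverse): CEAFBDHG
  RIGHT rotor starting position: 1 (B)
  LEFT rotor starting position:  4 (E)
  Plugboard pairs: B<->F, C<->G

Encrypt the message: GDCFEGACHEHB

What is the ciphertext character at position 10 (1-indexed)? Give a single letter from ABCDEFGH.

Char 1 ('G'): step: R->2, L=4; G->plug->C->R->D->L->E->refl->B->L'->E->R'->D->plug->D
Char 2 ('D'): step: R->3, L=4; D->plug->D->R->A->L->H->refl->G->L'->H->R'->A->plug->A
Char 3 ('C'): step: R->4, L=4; C->plug->G->R->D->L->E->refl->B->L'->E->R'->D->plug->D
Char 4 ('F'): step: R->5, L=4; F->plug->B->R->G->L->C->refl->A->L'->B->R'->A->plug->A
Char 5 ('E'): step: R->6, L=4; E->plug->E->R->B->L->A->refl->C->L'->G->R'->D->plug->D
Char 6 ('G'): step: R->7, L=4; G->plug->C->R->F->L->F->refl->D->L'->C->R'->B->plug->F
Char 7 ('A'): step: R->0, L->5 (L advanced); A->plug->A->R->B->L->C->refl->A->L'->D->R'->G->plug->C
Char 8 ('C'): step: R->1, L=5; C->plug->G->R->H->L->G->refl->H->L'->A->R'->H->plug->H
Char 9 ('H'): step: R->2, L=5; H->plug->H->R->C->L->D->refl->F->L'->G->R'->F->plug->B
Char 10 ('E'): step: R->3, L=5; E->plug->E->R->F->L->B->refl->E->L'->E->R'->H->plug->H

H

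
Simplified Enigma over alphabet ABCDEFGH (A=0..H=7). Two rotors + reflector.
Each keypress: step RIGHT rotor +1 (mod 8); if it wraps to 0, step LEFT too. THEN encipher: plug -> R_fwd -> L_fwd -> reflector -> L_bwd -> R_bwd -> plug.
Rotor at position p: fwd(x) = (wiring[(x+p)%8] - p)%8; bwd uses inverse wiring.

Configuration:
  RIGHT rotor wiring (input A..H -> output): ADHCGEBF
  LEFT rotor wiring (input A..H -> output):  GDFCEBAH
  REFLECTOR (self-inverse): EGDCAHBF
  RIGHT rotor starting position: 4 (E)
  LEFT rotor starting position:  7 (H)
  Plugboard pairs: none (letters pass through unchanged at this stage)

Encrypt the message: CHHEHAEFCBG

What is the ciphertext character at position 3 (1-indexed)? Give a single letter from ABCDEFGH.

Char 1 ('C'): step: R->5, L=7; C->plug->C->R->A->L->A->refl->E->L'->C->R'->F->plug->F
Char 2 ('H'): step: R->6, L=7; H->plug->H->R->G->L->C->refl->D->L'->E->R'->F->plug->F
Char 3 ('H'): step: R->7, L=7; H->plug->H->R->C->L->E->refl->A->L'->A->R'->D->plug->D

D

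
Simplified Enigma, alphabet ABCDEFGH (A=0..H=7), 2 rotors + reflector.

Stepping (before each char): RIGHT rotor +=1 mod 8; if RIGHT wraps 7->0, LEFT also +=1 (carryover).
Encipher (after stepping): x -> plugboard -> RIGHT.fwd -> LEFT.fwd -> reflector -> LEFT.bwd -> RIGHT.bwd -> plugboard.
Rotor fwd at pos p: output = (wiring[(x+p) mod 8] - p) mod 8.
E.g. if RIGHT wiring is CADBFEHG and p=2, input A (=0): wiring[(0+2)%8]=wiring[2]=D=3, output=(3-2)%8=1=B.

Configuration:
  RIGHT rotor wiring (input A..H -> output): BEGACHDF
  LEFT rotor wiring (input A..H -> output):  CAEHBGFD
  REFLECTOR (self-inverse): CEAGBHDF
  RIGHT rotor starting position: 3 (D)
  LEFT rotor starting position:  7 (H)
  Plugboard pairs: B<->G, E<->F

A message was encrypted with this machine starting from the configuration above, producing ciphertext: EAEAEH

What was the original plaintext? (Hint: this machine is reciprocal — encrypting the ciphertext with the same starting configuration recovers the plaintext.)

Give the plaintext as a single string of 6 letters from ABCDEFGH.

Char 1 ('E'): step: R->4, L=7; E->plug->F->R->A->L->E->refl->B->L'->C->R'->G->plug->B
Char 2 ('A'): step: R->5, L=7; A->plug->A->R->C->L->B->refl->E->L'->A->R'->C->plug->C
Char 3 ('E'): step: R->6, L=7; E->plug->F->R->C->L->B->refl->E->L'->A->R'->E->plug->F
Char 4 ('A'): step: R->7, L=7; A->plug->A->R->G->L->H->refl->F->L'->D->R'->F->plug->E
Char 5 ('E'): step: R->0, L->0 (L advanced); E->plug->F->R->H->L->D->refl->G->L'->F->R'->H->plug->H
Char 6 ('H'): step: R->1, L=0; H->plug->H->R->A->L->C->refl->A->L'->B->R'->D->plug->D

Answer: BCFEHD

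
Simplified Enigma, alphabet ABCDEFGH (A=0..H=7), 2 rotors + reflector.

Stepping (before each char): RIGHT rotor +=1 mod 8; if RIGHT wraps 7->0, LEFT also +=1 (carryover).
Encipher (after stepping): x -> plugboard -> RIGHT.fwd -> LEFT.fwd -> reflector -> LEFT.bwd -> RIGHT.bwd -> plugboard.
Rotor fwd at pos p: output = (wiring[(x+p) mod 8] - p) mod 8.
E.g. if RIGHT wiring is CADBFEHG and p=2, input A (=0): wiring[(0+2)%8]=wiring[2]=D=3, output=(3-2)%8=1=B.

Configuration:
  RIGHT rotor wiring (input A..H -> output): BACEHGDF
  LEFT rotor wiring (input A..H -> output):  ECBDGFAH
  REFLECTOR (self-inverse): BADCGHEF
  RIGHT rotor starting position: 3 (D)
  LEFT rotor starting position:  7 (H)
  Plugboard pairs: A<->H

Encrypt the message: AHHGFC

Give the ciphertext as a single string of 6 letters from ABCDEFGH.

Char 1 ('A'): step: R->4, L=7; A->plug->H->R->A->L->A->refl->B->L'->H->R'->C->plug->C
Char 2 ('H'): step: R->5, L=7; H->plug->A->R->B->L->F->refl->H->L'->F->R'->F->plug->F
Char 3 ('H'): step: R->6, L=7; H->plug->A->R->F->L->H->refl->F->L'->B->R'->G->plug->G
Char 4 ('G'): step: R->7, L=7; G->plug->G->R->H->L->B->refl->A->L'->A->R'->F->plug->F
Char 5 ('F'): step: R->0, L->0 (L advanced); F->plug->F->R->G->L->A->refl->B->L'->C->R'->C->plug->C
Char 6 ('C'): step: R->1, L=0; C->plug->C->R->D->L->D->refl->C->L'->B->R'->B->plug->B

Answer: CFGFCB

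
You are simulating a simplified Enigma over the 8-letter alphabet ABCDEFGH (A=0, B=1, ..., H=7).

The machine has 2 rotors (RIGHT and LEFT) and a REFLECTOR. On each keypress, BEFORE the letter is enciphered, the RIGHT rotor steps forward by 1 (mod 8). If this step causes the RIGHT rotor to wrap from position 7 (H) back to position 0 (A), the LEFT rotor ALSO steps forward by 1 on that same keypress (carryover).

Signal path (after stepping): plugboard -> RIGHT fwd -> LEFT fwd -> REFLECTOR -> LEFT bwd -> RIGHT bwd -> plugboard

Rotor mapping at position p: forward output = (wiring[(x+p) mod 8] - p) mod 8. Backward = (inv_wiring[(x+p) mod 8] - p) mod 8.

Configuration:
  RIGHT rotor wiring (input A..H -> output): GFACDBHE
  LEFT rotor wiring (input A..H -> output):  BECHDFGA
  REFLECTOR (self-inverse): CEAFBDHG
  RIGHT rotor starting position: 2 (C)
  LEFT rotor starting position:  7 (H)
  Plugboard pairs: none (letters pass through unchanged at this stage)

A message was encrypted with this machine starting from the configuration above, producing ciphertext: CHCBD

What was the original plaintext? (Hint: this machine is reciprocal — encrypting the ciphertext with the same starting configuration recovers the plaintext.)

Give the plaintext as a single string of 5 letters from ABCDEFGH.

Answer: AAHDF

Derivation:
Char 1 ('C'): step: R->3, L=7; C->plug->C->R->G->L->G->refl->H->L'->H->R'->A->plug->A
Char 2 ('H'): step: R->4, L=7; H->plug->H->R->G->L->G->refl->H->L'->H->R'->A->plug->A
Char 3 ('C'): step: R->5, L=7; C->plug->C->R->H->L->H->refl->G->L'->G->R'->H->plug->H
Char 4 ('B'): step: R->6, L=7; B->plug->B->R->G->L->G->refl->H->L'->H->R'->D->plug->D
Char 5 ('D'): step: R->7, L=7; D->plug->D->R->B->L->C->refl->A->L'->E->R'->F->plug->F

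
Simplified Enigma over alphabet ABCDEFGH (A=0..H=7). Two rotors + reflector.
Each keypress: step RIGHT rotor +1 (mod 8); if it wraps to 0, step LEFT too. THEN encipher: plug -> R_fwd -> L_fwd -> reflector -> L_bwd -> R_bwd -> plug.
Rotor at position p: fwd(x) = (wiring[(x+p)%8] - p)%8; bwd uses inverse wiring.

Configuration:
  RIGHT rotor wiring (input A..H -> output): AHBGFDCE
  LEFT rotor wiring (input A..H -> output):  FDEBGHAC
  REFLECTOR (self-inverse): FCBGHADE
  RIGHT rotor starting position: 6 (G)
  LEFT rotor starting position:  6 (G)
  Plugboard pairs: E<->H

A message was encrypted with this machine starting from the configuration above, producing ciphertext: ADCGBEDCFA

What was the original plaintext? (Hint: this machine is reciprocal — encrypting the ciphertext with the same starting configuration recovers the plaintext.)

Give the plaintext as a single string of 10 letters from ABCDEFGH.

Answer: GFHCFGAEED

Derivation:
Char 1 ('A'): step: R->7, L=6; A->plug->A->R->F->L->D->refl->G->L'->E->R'->G->plug->G
Char 2 ('D'): step: R->0, L->7 (L advanced); D->plug->D->R->G->L->A->refl->F->L'->D->R'->F->plug->F
Char 3 ('C'): step: R->1, L=7; C->plug->C->R->F->L->H->refl->E->L'->C->R'->E->plug->H
Char 4 ('G'): step: R->2, L=7; G->plug->G->R->G->L->A->refl->F->L'->D->R'->C->plug->C
Char 5 ('B'): step: R->3, L=7; B->plug->B->R->C->L->E->refl->H->L'->F->R'->F->plug->F
Char 6 ('E'): step: R->4, L=7; E->plug->H->R->C->L->E->refl->H->L'->F->R'->G->plug->G
Char 7 ('D'): step: R->5, L=7; D->plug->D->R->D->L->F->refl->A->L'->G->R'->A->plug->A
Char 8 ('C'): step: R->6, L=7; C->plug->C->R->C->L->E->refl->H->L'->F->R'->H->plug->E
Char 9 ('F'): step: R->7, L=7; F->plug->F->R->G->L->A->refl->F->L'->D->R'->H->plug->E
Char 10 ('A'): step: R->0, L->0 (L advanced); A->plug->A->R->A->L->F->refl->A->L'->G->R'->D->plug->D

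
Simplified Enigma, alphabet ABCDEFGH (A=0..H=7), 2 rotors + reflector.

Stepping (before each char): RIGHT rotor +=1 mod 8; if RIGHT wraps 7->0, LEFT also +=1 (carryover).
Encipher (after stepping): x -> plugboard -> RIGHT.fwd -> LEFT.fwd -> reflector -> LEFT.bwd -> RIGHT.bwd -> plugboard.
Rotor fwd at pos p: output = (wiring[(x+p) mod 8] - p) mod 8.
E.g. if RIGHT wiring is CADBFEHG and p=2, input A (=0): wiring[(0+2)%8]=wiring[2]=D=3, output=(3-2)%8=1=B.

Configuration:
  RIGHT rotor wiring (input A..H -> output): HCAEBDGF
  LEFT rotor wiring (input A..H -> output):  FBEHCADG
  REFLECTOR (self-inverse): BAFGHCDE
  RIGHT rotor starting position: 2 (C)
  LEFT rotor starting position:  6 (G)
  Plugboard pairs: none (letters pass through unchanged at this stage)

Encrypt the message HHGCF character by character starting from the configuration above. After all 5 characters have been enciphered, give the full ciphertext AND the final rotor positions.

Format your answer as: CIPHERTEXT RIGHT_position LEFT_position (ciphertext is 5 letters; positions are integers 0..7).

Char 1 ('H'): step: R->3, L=6; H->plug->H->R->F->L->B->refl->A->L'->B->R'->A->plug->A
Char 2 ('H'): step: R->4, L=6; H->plug->H->R->A->L->F->refl->C->L'->H->R'->B->plug->B
Char 3 ('G'): step: R->5, L=6; G->plug->G->R->H->L->C->refl->F->L'->A->R'->C->plug->C
Char 4 ('C'): step: R->6, L=6; C->plug->C->R->B->L->A->refl->B->L'->F->R'->H->plug->H
Char 5 ('F'): step: R->7, L=6; F->plug->F->R->C->L->H->refl->E->L'->G->R'->A->plug->A
Final: ciphertext=ABCHA, RIGHT=7, LEFT=6

Answer: ABCHA 7 6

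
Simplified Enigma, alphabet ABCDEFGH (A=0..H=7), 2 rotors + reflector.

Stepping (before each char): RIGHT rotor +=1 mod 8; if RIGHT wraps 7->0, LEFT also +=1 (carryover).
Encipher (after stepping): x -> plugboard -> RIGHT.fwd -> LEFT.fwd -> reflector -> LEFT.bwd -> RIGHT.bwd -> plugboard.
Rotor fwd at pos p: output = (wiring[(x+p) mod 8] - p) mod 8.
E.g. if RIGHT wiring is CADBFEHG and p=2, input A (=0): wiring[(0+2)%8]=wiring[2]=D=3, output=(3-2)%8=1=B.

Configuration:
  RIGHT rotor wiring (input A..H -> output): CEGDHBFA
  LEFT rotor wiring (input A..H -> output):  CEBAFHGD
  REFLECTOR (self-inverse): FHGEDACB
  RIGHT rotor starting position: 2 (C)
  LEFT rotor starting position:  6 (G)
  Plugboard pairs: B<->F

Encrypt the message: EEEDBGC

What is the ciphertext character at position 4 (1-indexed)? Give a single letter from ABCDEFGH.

Char 1 ('E'): step: R->3, L=6; E->plug->E->R->F->L->C->refl->G->L'->D->R'->H->plug->H
Char 2 ('E'): step: R->4, L=6; E->plug->E->R->G->L->H->refl->B->L'->H->R'->H->plug->H
Char 3 ('E'): step: R->5, L=6; E->plug->E->R->H->L->B->refl->H->L'->G->R'->G->plug->G
Char 4 ('D'): step: R->6, L=6; D->plug->D->R->G->L->H->refl->B->L'->H->R'->A->plug->A

A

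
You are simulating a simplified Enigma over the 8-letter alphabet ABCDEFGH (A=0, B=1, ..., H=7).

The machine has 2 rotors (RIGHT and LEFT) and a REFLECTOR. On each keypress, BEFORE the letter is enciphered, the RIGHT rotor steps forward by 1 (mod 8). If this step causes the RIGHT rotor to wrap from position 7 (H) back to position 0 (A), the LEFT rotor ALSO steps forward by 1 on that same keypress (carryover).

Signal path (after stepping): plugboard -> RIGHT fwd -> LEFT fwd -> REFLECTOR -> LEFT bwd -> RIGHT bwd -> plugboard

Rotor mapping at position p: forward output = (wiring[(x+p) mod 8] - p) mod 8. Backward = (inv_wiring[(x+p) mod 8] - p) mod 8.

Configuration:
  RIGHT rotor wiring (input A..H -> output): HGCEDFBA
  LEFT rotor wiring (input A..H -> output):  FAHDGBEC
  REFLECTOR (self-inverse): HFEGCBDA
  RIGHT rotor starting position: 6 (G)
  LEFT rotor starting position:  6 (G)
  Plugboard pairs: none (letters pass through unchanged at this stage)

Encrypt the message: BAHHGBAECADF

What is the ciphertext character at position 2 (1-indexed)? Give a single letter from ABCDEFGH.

Char 1 ('B'): step: R->7, L=6; B->plug->B->R->A->L->G->refl->D->L'->H->R'->C->plug->C
Char 2 ('A'): step: R->0, L->7 (L advanced); A->plug->A->R->H->L->F->refl->B->L'->C->R'->C->plug->C

C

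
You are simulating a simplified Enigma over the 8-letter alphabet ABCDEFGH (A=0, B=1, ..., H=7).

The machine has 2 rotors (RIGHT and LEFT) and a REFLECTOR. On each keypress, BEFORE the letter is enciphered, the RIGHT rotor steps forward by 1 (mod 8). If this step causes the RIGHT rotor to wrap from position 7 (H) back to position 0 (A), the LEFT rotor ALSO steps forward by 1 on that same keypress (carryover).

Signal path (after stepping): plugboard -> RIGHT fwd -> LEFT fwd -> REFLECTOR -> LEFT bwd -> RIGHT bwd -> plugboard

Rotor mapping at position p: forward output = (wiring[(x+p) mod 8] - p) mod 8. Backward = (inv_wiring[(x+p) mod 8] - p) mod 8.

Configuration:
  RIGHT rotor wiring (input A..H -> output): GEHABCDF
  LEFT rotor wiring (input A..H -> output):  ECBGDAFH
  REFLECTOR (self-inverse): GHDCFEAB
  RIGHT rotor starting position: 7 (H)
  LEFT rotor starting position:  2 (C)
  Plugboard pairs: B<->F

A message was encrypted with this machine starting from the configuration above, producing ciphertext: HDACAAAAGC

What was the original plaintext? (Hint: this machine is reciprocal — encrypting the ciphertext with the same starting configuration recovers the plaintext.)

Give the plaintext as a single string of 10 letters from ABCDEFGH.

Answer: AAFGFFDCCA

Derivation:
Char 1 ('H'): step: R->0, L->3 (L advanced); H->plug->H->R->F->L->B->refl->H->L'->G->R'->A->plug->A
Char 2 ('D'): step: R->1, L=3; D->plug->D->R->A->L->D->refl->C->L'->D->R'->A->plug->A
Char 3 ('A'): step: R->2, L=3; A->plug->A->R->F->L->B->refl->H->L'->G->R'->B->plug->F
Char 4 ('C'): step: R->3, L=3; C->plug->C->R->H->L->G->refl->A->L'->B->R'->G->plug->G
Char 5 ('A'): step: R->4, L=3; A->plug->A->R->F->L->B->refl->H->L'->G->R'->B->plug->F
Char 6 ('A'): step: R->5, L=3; A->plug->A->R->F->L->B->refl->H->L'->G->R'->B->plug->F
Char 7 ('A'): step: R->6, L=3; A->plug->A->R->F->L->B->refl->H->L'->G->R'->D->plug->D
Char 8 ('A'): step: R->7, L=3; A->plug->A->R->G->L->H->refl->B->L'->F->R'->C->plug->C
Char 9 ('G'): step: R->0, L->4 (L advanced); G->plug->G->R->D->L->D->refl->C->L'->H->R'->C->plug->C
Char 10 ('C'): step: R->1, L=4; C->plug->C->R->H->L->C->refl->D->L'->D->R'->A->plug->A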